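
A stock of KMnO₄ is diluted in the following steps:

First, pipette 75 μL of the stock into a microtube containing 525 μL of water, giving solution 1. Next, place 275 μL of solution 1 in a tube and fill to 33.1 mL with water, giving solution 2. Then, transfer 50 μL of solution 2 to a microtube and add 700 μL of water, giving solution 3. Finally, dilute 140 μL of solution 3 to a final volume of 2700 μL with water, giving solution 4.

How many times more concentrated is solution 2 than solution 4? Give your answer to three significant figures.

Step 1: 75 μL + 525 μL = 600 μL total → factor 600/75 = 8
Step 2: 275 μL brought to 33.1 mL → factor 33100/275 = 120.36
Step 3: 50 μL + 700 μL = 750 μL total → factor 750/50 = 15
Step 4: 140 μL brought to 2700 μL → factor 2700/140 = 19.286
Dilution factor to solution 2 = 962.91; to solution 4 = 2.7856 × 10^5
[solution 2]/[solution 4] = (factor to solution 4)/(factor to solution 2) = 2.7856 × 10^5/962.91 = 289

289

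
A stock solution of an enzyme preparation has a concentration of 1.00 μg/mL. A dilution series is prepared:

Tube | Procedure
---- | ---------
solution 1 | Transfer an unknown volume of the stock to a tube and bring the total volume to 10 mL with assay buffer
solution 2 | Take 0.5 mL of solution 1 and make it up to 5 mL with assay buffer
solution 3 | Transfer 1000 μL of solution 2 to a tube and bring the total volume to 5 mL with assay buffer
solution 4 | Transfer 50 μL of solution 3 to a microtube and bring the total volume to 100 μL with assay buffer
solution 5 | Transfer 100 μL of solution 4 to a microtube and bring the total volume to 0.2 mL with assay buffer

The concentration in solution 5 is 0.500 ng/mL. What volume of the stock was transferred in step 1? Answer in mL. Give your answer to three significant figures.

1.00 mL

Step 1: v brought to 10 mL → factor = 10 mL/v
Step 2: 0.5 mL brought to 5 mL → factor 5/0.5 = 10
Step 3: 1000 μL brought to 5 mL → factor 5000/1000 = 5
Step 4: 50 μL brought to 100 μL → factor 100/50 = 2
Step 5: 100 μL brought to 0.2 mL → factor 200/100 = 2
Product of known-step factors = 200
Overall factor = 1.00 μg/mL / (0.500 ng/mL) = 2000
Step-1 factor = 2000 / 200 = 10
v = 10 mL / 10 = 1.00 mL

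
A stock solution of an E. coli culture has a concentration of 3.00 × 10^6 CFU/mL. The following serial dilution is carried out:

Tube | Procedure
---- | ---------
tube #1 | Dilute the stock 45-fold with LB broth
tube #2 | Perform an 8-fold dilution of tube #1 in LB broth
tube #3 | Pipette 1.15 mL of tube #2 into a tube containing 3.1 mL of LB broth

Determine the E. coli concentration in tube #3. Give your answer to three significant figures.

Step 1: 45-fold → factor 45
Step 2: 8-fold → factor 8
Step 3: 1.15 mL + 3.1 mL = 4.25 mL total → factor 4.25/1.15 = 3.6957
Overall dilution factor = 45 × 8 × 3.6957 = 1330.4
Final = 3.00 × 10^6 CFU/mL / 1330.4 = 2.25 × 10^3 CFU/mL

2.25 × 10^3 CFU/mL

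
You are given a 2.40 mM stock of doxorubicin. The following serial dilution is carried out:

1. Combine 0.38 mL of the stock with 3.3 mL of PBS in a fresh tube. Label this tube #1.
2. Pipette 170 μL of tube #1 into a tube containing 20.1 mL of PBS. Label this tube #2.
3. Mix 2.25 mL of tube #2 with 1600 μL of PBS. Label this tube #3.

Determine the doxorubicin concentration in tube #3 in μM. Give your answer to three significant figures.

1.21 μM

Step 1: 0.38 mL + 3.3 mL = 3.68 mL total → factor 3.68/0.38 = 9.6842
Step 2: 170 μL + 20.1 mL = 20270 μL total → factor 20270/170 = 119.24
Step 3: 2.25 mL + 1600 μL = 3.85 mL total → factor 3.85/2.25 = 1.7111
Overall dilution factor = 9.6842 × 119.24 × 1.7111 = 1975.8
Final = 2.40 mM / 1975.8 = 0.001215 mM = 1.21 μM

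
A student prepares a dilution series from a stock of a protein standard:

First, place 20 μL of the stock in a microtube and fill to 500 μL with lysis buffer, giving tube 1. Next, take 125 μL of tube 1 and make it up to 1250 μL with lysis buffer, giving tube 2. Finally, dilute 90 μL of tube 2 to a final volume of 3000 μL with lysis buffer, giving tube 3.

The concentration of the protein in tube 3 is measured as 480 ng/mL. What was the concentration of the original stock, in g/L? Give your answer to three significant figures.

Step 1: 20 μL brought to 500 μL → factor 500/20 = 25
Step 2: 125 μL brought to 1250 μL → factor 1250/125 = 10
Step 3: 90 μL brought to 3000 μL → factor 3000/90 = 33.333
Overall dilution factor = 25 × 10 × 33.333 = 8333.3
Stock = 480 ng/mL × 8333.3 = 4.000 × 10^6 ng/mL = 4.00 g/L

4.00 g/L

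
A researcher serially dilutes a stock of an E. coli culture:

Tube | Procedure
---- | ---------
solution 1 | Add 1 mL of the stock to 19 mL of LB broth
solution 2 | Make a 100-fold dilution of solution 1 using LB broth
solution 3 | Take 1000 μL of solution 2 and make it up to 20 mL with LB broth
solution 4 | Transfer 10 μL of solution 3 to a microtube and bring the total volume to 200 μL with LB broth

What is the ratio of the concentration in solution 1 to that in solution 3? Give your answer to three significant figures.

2.00 × 10^3

Step 1: 1 mL + 19 mL = 20 mL total → factor 20/1 = 20
Step 2: 100-fold → factor 100
Step 3: 1000 μL brought to 20 mL → factor 20000/1000 = 20
Dilution factor to solution 1 = 20; to solution 3 = 40000
[solution 1]/[solution 3] = (factor to solution 3)/(factor to solution 1) = 40000/20 = 2.00 × 10^3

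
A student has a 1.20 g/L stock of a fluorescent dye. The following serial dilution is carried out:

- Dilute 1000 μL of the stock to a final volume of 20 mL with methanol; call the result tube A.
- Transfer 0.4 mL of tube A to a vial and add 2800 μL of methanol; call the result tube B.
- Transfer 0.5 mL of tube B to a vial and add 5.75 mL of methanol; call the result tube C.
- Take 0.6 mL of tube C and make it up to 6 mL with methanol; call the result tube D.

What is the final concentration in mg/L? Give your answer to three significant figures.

0.0600 mg/L

Step 1: 1000 μL brought to 20 mL → factor 20000/1000 = 20
Step 2: 0.4 mL + 2800 μL = 3.2 mL total → factor 3.2/0.4 = 8
Step 3: 0.5 mL + 5.75 mL = 6.25 mL total → factor 6.25/0.5 = 12.5
Step 4: 0.6 mL brought to 6 mL → factor 6/0.6 = 10
Overall dilution factor = 20 × 8 × 12.5 × 10 = 20000
Final = 1.20 g/L / 20000 = 6.000 × 10^-5 g/L = 0.0600 mg/L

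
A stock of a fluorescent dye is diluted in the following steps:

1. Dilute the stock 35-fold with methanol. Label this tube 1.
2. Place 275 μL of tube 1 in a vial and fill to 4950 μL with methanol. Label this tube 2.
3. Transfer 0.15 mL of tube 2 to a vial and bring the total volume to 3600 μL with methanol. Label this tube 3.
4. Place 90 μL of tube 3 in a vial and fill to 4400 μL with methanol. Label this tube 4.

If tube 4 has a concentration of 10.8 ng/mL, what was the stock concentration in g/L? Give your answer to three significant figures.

7.98 g/L

Step 1: 35-fold → factor 35
Step 2: 275 μL brought to 4950 μL → factor 4950/275 = 18
Step 3: 0.15 mL brought to 3600 μL → factor 3.6/0.15 = 24
Step 4: 90 μL brought to 4400 μL → factor 4400/90 = 48.889
Overall dilution factor = 35 × 18 × 24 × 48.889 = 7.392 × 10^5
Stock = 10.8 ng/mL × 7.392 × 10^5 = 7.983 × 10^6 ng/mL = 7.98 g/L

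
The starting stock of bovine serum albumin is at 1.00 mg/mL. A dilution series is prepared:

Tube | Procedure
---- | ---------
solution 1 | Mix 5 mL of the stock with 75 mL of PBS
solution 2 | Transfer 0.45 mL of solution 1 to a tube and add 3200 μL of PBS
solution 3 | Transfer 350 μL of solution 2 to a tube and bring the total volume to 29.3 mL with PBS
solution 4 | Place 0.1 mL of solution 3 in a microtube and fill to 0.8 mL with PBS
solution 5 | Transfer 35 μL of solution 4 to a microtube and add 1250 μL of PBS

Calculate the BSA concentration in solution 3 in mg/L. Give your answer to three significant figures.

Step 1: 5 mL + 75 mL = 80 mL total → factor 80/5 = 16
Step 2: 0.45 mL + 3200 μL = 3.65 mL total → factor 3.65/0.45 = 8.1111
Step 3: 350 μL brought to 29.3 mL → factor 29300/350 = 83.714
Dilution factor through solution 3 = 16 × 8.1111 × 83.714 = 10864
[solution 3] = 1.00 mg/mL / 10864 = 9.204 × 10^-5 mg/mL = 0.0920 mg/L

0.0920 mg/L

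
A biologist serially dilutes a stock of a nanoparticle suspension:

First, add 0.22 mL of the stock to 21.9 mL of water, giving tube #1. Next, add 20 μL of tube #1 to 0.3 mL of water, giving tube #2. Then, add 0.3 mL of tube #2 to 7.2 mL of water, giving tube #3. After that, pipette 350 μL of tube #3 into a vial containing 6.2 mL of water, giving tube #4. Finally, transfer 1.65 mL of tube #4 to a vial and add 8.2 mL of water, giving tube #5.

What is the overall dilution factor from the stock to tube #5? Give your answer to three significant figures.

4.49 × 10^6

Step 1: 0.22 mL + 21.9 mL = 22.12 mL total → factor 22.12/0.22 = 100.55
Step 2: 20 μL + 0.3 mL = 320 μL total → factor 320/20 = 16
Step 3: 0.3 mL + 7.2 mL = 7.5 mL total → factor 7.5/0.3 = 25
Step 4: 350 μL + 6.2 mL = 6550 μL total → factor 6550/350 = 18.714
Step 5: 1.65 mL + 8.2 mL = 9.85 mL total → factor 9.85/1.65 = 5.9697
Overall dilution factor = 100.55 × 16 × 25 × 18.714 × 5.9697 = 4.4931 × 10^6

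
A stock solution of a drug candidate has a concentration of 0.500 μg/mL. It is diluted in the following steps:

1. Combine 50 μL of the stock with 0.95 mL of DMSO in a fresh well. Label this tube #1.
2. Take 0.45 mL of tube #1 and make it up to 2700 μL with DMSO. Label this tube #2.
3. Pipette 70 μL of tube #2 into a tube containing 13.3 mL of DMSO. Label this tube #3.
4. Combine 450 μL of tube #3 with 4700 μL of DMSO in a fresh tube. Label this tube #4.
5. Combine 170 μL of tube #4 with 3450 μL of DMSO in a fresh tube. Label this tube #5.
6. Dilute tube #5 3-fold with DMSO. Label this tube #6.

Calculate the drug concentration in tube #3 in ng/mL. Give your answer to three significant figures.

0.0218 ng/mL

Step 1: 50 μL + 0.95 mL = 1000 μL total → factor 1000/50 = 20
Step 2: 0.45 mL brought to 2700 μL → factor 2.7/0.45 = 6
Step 3: 70 μL + 13.3 mL = 13370 μL total → factor 13370/70 = 191
Dilution factor through tube #3 = 20 × 6 × 191 = 22920
[tube #3] = 0.500 μg/mL / 22920 = 2.182 × 10^-5 μg/mL = 0.0218 ng/mL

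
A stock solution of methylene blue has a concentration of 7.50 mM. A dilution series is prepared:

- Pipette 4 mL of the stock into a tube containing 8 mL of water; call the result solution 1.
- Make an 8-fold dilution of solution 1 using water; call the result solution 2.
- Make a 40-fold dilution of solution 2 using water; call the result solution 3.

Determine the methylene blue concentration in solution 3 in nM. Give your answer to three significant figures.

Step 1: 4 mL + 8 mL = 12 mL total → factor 12/4 = 3
Step 2: 8-fold → factor 8
Step 3: 40-fold → factor 40
Overall dilution factor = 3 × 8 × 40 = 960
Final = 7.50 mM / 960 = 0.007812 mM = 7.81 × 10^3 nM

7.81 × 10^3 nM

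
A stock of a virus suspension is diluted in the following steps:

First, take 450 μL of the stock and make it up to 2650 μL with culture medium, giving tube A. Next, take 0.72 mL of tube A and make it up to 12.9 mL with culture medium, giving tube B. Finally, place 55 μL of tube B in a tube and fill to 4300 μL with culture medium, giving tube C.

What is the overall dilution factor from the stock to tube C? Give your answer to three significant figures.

8.25 × 10^3

Step 1: 450 μL brought to 2650 μL → factor 2650/450 = 5.8889
Step 2: 0.72 mL brought to 12.9 mL → factor 12.9/0.72 = 17.917
Step 3: 55 μL brought to 4300 μL → factor 4300/55 = 78.182
Overall dilution factor = 5.8889 × 17.917 × 78.182 = 8248.9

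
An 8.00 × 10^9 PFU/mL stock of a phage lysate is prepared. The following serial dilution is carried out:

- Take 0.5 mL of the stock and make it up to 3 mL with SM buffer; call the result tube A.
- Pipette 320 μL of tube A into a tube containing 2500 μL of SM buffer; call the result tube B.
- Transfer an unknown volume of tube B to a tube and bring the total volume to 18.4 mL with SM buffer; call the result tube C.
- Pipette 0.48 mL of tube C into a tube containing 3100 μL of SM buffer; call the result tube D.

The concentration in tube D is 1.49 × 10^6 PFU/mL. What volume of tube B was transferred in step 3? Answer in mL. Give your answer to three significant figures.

Step 1: 0.5 mL brought to 3 mL → factor 3/0.5 = 6
Step 2: 320 μL + 2500 μL = 2820 μL total → factor 2820/320 = 8.8125
Step 3: v brought to 18.4 mL → factor = 18.4 mL/v
Step 4: 0.48 mL + 3100 μL = 3.58 mL total → factor 3.58/0.48 = 7.4583
Product of known-step factors = 394.36
Overall factor = 8.00 × 10^9 PFU/mL / (1.49 × 10^6 PFU/mL) = 5369.1
Step-3 factor = 5369.1 / 394.36 = 13.615
v = 18.4 mL / 13.615 = 1.35 mL

1.35 mL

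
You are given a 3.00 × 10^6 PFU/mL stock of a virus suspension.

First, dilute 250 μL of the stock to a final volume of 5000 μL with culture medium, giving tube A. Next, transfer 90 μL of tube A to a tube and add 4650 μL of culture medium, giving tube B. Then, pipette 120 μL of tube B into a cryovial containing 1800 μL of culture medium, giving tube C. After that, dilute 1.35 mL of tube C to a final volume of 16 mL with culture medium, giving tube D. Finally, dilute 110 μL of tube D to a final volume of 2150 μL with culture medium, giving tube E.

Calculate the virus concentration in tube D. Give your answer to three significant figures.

Step 1: 250 μL brought to 5000 μL → factor 5000/250 = 20
Step 2: 90 μL + 4650 μL = 4740 μL total → factor 4740/90 = 52.667
Step 3: 120 μL + 1800 μL = 1920 μL total → factor 1920/120 = 16
Step 4: 1.35 mL brought to 16 mL → factor 16/1.35 = 11.852
Dilution factor through tube D = 20 × 52.667 × 16 × 11.852 = 1.9974 × 10^5
[tube D] = 3.00 × 10^6 PFU/mL / 1.9974 × 10^5 = 15.0 PFU/mL

15.0 PFU/mL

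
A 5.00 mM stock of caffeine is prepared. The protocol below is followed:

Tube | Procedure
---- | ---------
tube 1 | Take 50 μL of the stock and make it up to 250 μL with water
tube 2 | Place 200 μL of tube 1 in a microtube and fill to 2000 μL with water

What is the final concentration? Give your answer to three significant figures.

0.100 mM

Step 1: 50 μL brought to 250 μL → factor 250/50 = 5
Step 2: 200 μL brought to 2000 μL → factor 2000/200 = 10
Overall dilution factor = 5 × 10 = 50
Final = 5.00 mM / 50 = 0.100 mM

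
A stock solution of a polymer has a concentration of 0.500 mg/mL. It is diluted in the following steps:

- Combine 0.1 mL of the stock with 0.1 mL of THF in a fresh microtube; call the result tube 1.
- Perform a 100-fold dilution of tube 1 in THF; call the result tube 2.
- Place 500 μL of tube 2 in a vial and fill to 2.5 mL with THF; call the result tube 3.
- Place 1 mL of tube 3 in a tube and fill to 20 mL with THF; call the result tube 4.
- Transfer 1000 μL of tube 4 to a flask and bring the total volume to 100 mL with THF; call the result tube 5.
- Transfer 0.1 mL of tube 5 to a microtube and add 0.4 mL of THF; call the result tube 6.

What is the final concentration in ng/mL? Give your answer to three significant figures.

Step 1: 0.1 mL + 0.1 mL = 0.2 mL total → factor 0.2/0.1 = 2
Step 2: 100-fold → factor 100
Step 3: 500 μL brought to 2.5 mL → factor 2500/500 = 5
Step 4: 1 mL brought to 20 mL → factor 20/1 = 20
Step 5: 1000 μL brought to 100 mL → factor 1 × 10^5/1000 = 100
Step 6: 0.1 mL + 0.4 mL = 0.5 mL total → factor 0.5/0.1 = 5
Overall dilution factor = 2 × 100 × 5 × 20 × 100 × 5 = 1 × 10^7
Final = 0.500 mg/mL / 1 × 10^7 = 5.000 × 10^-8 mg/mL = 0.0500 ng/mL

0.0500 ng/mL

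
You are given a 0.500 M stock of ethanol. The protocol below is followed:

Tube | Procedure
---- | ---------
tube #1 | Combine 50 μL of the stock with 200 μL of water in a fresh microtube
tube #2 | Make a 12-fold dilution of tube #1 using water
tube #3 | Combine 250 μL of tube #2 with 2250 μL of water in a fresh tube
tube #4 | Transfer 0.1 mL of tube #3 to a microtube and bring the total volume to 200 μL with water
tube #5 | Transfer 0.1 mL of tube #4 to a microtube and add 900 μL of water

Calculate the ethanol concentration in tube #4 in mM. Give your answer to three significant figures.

Step 1: 50 μL + 200 μL = 250 μL total → factor 250/50 = 5
Step 2: 12-fold → factor 12
Step 3: 250 μL + 2250 μL = 2500 μL total → factor 2500/250 = 10
Step 4: 0.1 mL brought to 200 μL → factor 0.2/0.1 = 2
Dilution factor through tube #4 = 5 × 12 × 10 × 2 = 1200
[tube #4] = 0.500 M / 1200 = 0.0004167 M = 0.417 mM

0.417 mM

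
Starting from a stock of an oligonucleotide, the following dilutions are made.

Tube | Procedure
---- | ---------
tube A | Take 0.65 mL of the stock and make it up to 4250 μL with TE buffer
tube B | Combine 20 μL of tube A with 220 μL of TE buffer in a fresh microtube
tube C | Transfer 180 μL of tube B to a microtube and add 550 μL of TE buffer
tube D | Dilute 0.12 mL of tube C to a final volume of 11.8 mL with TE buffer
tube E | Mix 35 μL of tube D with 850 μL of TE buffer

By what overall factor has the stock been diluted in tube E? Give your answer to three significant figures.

Step 1: 0.65 mL brought to 4250 μL → factor 4.25/0.65 = 6.5385
Step 2: 20 μL + 220 μL = 240 μL total → factor 240/20 = 12
Step 3: 180 μL + 550 μL = 730 μL total → factor 730/180 = 4.0556
Step 4: 0.12 mL brought to 11.8 mL → factor 11.8/0.12 = 98.333
Step 5: 35 μL + 850 μL = 885 μL total → factor 885/35 = 25.286
Overall dilution factor = 6.5385 × 12 × 4.0556 × 98.333 × 25.286 = 7.9119 × 10^5

7.91 × 10^5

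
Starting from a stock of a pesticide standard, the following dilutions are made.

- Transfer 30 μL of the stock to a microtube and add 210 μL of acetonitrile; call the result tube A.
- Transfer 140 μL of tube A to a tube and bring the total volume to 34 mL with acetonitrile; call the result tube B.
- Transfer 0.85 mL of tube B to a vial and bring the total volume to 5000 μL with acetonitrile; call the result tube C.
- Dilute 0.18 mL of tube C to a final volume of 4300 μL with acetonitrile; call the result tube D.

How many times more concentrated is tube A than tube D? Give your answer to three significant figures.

Step 1: 30 μL + 210 μL = 240 μL total → factor 240/30 = 8
Step 2: 140 μL brought to 34 mL → factor 34000/140 = 242.86
Step 3: 0.85 mL brought to 5000 μL → factor 5/0.85 = 5.8824
Step 4: 0.18 mL brought to 4300 μL → factor 4.3/0.18 = 23.889
Dilution factor to tube A = 8; to tube D = 2.7302 × 10^5
[tube A]/[tube D] = (factor to tube D)/(factor to tube A) = 2.7302 × 10^5/8 = 3.41 × 10^4

3.41 × 10^4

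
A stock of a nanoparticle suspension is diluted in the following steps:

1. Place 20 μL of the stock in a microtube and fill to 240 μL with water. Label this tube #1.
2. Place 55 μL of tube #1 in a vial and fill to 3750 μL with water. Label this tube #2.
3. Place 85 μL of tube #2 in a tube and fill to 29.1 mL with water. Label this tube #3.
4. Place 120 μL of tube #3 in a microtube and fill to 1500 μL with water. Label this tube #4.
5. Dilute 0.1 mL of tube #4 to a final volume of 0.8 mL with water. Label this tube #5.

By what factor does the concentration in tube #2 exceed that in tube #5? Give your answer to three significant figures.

Step 1: 20 μL brought to 240 μL → factor 240/20 = 12
Step 2: 55 μL brought to 3750 μL → factor 3750/55 = 68.182
Step 3: 85 μL brought to 29.1 mL → factor 29100/85 = 342.35
Step 4: 120 μL brought to 1500 μL → factor 1500/120 = 12.5
Step 5: 0.1 mL brought to 0.8 mL → factor 0.8/0.1 = 8
Dilution factor to tube #2 = 818.18; to tube #5 = 2.8011 × 10^7
[tube #2]/[tube #5] = (factor to tube #5)/(factor to tube #2) = 2.8011 × 10^7/818.18 = 3.42 × 10^4

3.42 × 10^4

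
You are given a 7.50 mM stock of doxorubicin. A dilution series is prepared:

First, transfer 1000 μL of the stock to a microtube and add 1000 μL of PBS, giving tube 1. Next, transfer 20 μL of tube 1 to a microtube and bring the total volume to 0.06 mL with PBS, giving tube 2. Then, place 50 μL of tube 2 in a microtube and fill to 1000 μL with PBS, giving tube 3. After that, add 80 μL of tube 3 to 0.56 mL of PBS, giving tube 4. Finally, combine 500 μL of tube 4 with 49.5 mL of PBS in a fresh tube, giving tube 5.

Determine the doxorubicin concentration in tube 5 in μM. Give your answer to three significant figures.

Step 1: 1000 μL + 1000 μL = 2000 μL total → factor 2000/1000 = 2
Step 2: 20 μL brought to 0.06 mL → factor 60/20 = 3
Step 3: 50 μL brought to 1000 μL → factor 1000/50 = 20
Step 4: 80 μL + 0.56 mL = 640 μL total → factor 640/80 = 8
Step 5: 500 μL + 49.5 mL = 50000 μL total → factor 50000/500 = 100
Overall dilution factor = 2 × 3 × 20 × 8 × 100 = 96000
Final = 7.50 mM / 96000 = 7.813 × 10^-5 mM = 0.0781 μM

0.0781 μM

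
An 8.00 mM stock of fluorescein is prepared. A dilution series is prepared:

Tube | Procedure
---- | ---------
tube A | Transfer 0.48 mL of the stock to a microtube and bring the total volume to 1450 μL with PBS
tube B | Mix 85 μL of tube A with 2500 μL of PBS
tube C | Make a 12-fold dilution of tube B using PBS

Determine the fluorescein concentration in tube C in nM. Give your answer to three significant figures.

Step 1: 0.48 mL brought to 1450 μL → factor 1.45/0.48 = 3.0208
Step 2: 85 μL + 2500 μL = 2585 μL total → factor 2585/85 = 30.412
Step 3: 12-fold → factor 12
Overall dilution factor = 3.0208 × 30.412 × 12 = 1102.4
Final = 8.00 mM / 1102.4 = 0.007257 mM = 7.26 × 10^3 nM

7.26 × 10^3 nM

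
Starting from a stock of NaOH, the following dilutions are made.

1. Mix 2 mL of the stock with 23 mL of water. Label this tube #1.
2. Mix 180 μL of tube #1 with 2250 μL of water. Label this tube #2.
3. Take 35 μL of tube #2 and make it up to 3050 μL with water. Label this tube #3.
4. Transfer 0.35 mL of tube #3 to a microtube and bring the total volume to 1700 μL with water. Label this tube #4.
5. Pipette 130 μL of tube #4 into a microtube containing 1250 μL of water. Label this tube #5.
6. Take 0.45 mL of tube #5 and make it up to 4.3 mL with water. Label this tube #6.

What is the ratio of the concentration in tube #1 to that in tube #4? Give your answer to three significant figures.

Step 1: 2 mL + 23 mL = 25 mL total → factor 25/2 = 12.5
Step 2: 180 μL + 2250 μL = 2430 μL total → factor 2430/180 = 13.5
Step 3: 35 μL brought to 3050 μL → factor 3050/35 = 87.143
Step 4: 0.35 mL brought to 1700 μL → factor 1.7/0.35 = 4.8571
Dilution factor to tube #1 = 12.5; to tube #4 = 71426
[tube #1]/[tube #4] = (factor to tube #4)/(factor to tube #1) = 71426/12.5 = 5.71 × 10^3

5.71 × 10^3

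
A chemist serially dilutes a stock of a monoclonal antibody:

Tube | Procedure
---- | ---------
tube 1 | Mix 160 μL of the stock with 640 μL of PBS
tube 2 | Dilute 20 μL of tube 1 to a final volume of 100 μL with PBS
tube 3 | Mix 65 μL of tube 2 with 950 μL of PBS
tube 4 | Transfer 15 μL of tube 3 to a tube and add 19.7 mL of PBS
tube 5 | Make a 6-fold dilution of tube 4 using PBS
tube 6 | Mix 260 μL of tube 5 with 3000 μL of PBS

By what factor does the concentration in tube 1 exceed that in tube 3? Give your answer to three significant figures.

Step 1: 160 μL + 640 μL = 800 μL total → factor 800/160 = 5
Step 2: 20 μL brought to 100 μL → factor 100/20 = 5
Step 3: 65 μL + 950 μL = 1015 μL total → factor 1015/65 = 15.615
Dilution factor to tube 1 = 5; to tube 3 = 390.38
[tube 1]/[tube 3] = (factor to tube 3)/(factor to tube 1) = 390.38/5 = 78.1

78.1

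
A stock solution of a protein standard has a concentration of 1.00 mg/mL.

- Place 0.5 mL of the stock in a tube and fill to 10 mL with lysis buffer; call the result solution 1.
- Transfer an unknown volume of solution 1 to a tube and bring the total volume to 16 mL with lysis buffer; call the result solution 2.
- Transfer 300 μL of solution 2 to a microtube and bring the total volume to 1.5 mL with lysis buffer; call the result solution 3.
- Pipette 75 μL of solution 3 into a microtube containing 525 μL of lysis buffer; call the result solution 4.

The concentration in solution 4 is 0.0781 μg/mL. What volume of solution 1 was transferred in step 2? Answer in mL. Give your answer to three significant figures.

1.00 mL

Step 1: 0.5 mL brought to 10 mL → factor 10/0.5 = 20
Step 2: v brought to 16 mL → factor = 16 mL/v
Step 3: 300 μL brought to 1.5 mL → factor 1500/300 = 5
Step 4: 75 μL + 525 μL = 600 μL total → factor 600/75 = 8
Product of known-step factors = 800
Overall factor = 1.00 mg/mL / (0.0781 μg/mL) = 12804
Step-2 factor = 12804 / 800 = 16.005
v = 16 mL / 16.005 = 1.00 mL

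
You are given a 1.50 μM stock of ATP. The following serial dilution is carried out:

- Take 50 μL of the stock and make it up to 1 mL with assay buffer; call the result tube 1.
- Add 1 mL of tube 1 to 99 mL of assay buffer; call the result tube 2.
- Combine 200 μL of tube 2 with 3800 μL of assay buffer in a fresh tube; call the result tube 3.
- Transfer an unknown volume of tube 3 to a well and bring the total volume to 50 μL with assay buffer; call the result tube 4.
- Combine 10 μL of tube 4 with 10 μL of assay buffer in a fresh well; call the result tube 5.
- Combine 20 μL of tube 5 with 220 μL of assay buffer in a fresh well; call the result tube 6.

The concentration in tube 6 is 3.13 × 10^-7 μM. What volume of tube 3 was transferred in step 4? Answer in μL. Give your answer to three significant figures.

10.0 μL

Step 1: 50 μL brought to 1 mL → factor 1000/50 = 20
Step 2: 1 mL + 99 mL = 100 mL total → factor 100/1 = 100
Step 3: 200 μL + 3800 μL = 4000 μL total → factor 4000/200 = 20
Step 4: v brought to 50 μL → factor = 50 μL/v
Step 5: 10 μL + 10 μL = 20 μL total → factor 20/10 = 2
Step 6: 20 μL + 220 μL = 240 μL total → factor 240/20 = 12
Product of known-step factors = 9.6 × 10^5
Overall factor = 1.50 μM / (3.13 × 10^-7 μM) = 4.7923 × 10^6
Step-4 factor = 4.7923 × 10^6 / 9.6 × 10^5 = 4.992
v = 50 μL / 4.992 = 10.0 μL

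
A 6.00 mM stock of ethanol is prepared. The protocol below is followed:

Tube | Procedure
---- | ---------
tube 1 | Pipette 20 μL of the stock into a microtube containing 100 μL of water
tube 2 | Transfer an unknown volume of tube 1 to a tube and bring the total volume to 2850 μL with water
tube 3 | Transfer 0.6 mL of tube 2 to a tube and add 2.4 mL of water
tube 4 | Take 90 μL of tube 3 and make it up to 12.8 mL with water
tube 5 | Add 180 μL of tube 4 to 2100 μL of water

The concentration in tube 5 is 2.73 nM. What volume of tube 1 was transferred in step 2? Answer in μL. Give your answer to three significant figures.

70.1 μL

Step 1: 20 μL + 100 μL = 120 μL total → factor 120/20 = 6
Step 2: v brought to 2850 μL → factor = 2850 μL/v
Step 3: 0.6 mL + 2.4 mL = 3 mL total → factor 3/0.6 = 5
Step 4: 90 μL brought to 12.8 mL → factor 12800/90 = 142.22
Step 5: 180 μL + 2100 μL = 2280 μL total → factor 2280/180 = 12.667
Product of known-step factors = 54044
Overall factor = 6.00 mM / (2.73 nM) = 2.1978 × 10^6
Step-2 factor = 2.1978 × 10^6 / 54044 = 40.667
v = 2850 μL / 40.667 = 70.1 μL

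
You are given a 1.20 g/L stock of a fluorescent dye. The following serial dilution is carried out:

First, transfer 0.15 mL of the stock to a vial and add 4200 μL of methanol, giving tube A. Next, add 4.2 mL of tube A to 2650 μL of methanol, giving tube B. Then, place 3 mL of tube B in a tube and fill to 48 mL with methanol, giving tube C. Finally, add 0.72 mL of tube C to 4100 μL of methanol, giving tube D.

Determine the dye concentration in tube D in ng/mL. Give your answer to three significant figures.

Step 1: 0.15 mL + 4200 μL = 4.35 mL total → factor 4.35/0.15 = 29
Step 2: 4.2 mL + 2650 μL = 6.85 mL total → factor 6.85/4.2 = 1.631
Step 3: 3 mL brought to 48 mL → factor 48/3 = 16
Step 4: 0.72 mL + 4100 μL = 4.82 mL total → factor 4.82/0.72 = 6.6944
Overall dilution factor = 29 × 1.631 × 16 × 6.6944 = 5066.1
Final = 1.20 g/L / 5066.1 = 0.0002369 g/L = 237 ng/mL

237 ng/mL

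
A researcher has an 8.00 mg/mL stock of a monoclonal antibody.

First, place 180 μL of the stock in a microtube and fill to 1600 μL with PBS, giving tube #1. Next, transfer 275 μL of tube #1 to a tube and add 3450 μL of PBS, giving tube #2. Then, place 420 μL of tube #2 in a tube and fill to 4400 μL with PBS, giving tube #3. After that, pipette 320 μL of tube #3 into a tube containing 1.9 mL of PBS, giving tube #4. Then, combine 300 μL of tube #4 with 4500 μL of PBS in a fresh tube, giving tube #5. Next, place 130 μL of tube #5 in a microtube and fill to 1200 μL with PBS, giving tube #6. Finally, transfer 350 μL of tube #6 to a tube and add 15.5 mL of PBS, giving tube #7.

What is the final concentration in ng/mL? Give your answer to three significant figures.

Step 1: 180 μL brought to 1600 μL → factor 1600/180 = 8.8889
Step 2: 275 μL + 3450 μL = 3725 μL total → factor 3725/275 = 13.545
Step 3: 420 μL brought to 4400 μL → factor 4400/420 = 10.476
Step 4: 320 μL + 1.9 mL = 2220 μL total → factor 2220/320 = 6.9375
Step 5: 300 μL + 4500 μL = 4800 μL total → factor 4800/300 = 16
Step 6: 130 μL brought to 1200 μL → factor 1200/130 = 9.2308
Step 7: 350 μL + 15.5 mL = 15850 μL total → factor 15850/350 = 45.286
Overall dilution factor = 8.8889 × 13.545 × 10.476 × 6.9375 × 16 × 9.2308 × 45.286 = 5.8528 × 10^7
Final = 8.00 mg/mL / 5.8528 × 10^7 = 1.367 × 10^-7 mg/mL = 0.137 ng/mL

0.137 ng/mL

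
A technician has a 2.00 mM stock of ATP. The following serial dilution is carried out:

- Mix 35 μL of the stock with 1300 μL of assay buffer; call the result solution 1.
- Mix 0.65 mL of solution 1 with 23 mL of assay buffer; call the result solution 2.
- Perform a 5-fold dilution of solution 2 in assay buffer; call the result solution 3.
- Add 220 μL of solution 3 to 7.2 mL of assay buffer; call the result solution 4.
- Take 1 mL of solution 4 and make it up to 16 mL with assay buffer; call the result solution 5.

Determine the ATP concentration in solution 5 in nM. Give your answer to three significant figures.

0.534 nM

Step 1: 35 μL + 1300 μL = 1335 μL total → factor 1335/35 = 38.143
Step 2: 0.65 mL + 23 mL = 23.65 mL total → factor 23.65/0.65 = 36.385
Step 3: 5-fold → factor 5
Step 4: 220 μL + 7.2 mL = 7420 μL total → factor 7420/220 = 33.727
Step 5: 1 mL brought to 16 mL → factor 16/1 = 16
Overall dilution factor = 38.143 × 36.385 × 5 × 33.727 × 16 = 3.7446 × 10^6
Final = 2.00 mM / 3.7446 × 10^6 = 5.341 × 10^-7 mM = 0.534 nM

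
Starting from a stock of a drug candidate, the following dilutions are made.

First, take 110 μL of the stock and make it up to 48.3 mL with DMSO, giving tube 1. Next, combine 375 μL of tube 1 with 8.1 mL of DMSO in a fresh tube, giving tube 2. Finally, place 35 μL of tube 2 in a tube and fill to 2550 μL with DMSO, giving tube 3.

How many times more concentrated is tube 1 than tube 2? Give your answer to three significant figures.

Step 1: 110 μL brought to 48.3 mL → factor 48300/110 = 439.09
Step 2: 375 μL + 8.1 mL = 8475 μL total → factor 8475/375 = 22.6
Dilution factor to tube 1 = 439.09; to tube 2 = 9923.5
[tube 1]/[tube 2] = (factor to tube 2)/(factor to tube 1) = 9923.5/439.09 = 22.6

22.6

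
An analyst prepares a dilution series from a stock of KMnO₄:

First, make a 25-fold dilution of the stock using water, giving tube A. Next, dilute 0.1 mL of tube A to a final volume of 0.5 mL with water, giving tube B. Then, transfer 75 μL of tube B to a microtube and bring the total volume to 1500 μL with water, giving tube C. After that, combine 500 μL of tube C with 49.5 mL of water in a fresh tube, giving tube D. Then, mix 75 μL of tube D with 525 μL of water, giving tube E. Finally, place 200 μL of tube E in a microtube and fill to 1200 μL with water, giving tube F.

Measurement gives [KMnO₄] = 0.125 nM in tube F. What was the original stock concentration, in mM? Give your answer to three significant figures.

1.50 mM

Step 1: 25-fold → factor 25
Step 2: 0.1 mL brought to 0.5 mL → factor 0.5/0.1 = 5
Step 3: 75 μL brought to 1500 μL → factor 1500/75 = 20
Step 4: 500 μL + 49.5 mL = 50000 μL total → factor 50000/500 = 100
Step 5: 75 μL + 525 μL = 600 μL total → factor 600/75 = 8
Step 6: 200 μL brought to 1200 μL → factor 1200/200 = 6
Overall dilution factor = 25 × 5 × 20 × 100 × 8 × 6 = 1.2 × 10^7
Stock = 0.125 nM × 1.2 × 10^7 = 1.500 × 10^6 nM = 1.50 mM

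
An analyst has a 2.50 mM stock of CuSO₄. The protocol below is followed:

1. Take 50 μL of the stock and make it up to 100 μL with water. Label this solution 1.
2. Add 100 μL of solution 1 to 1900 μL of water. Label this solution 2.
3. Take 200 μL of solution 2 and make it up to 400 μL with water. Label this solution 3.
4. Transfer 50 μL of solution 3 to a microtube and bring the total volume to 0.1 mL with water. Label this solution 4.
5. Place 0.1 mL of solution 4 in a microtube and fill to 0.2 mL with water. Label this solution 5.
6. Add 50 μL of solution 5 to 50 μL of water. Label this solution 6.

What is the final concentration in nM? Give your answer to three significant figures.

Step 1: 50 μL brought to 100 μL → factor 100/50 = 2
Step 2: 100 μL + 1900 μL = 2000 μL total → factor 2000/100 = 20
Step 3: 200 μL brought to 400 μL → factor 400/200 = 2
Step 4: 50 μL brought to 0.1 mL → factor 100/50 = 2
Step 5: 0.1 mL brought to 0.2 mL → factor 0.2/0.1 = 2
Step 6: 50 μL + 50 μL = 100 μL total → factor 100/50 = 2
Overall dilution factor = 2 × 20 × 2 × 2 × 2 × 2 = 640
Final = 2.50 mM / 640 = 0.003906 mM = 3.91 × 10^3 nM

3.91 × 10^3 nM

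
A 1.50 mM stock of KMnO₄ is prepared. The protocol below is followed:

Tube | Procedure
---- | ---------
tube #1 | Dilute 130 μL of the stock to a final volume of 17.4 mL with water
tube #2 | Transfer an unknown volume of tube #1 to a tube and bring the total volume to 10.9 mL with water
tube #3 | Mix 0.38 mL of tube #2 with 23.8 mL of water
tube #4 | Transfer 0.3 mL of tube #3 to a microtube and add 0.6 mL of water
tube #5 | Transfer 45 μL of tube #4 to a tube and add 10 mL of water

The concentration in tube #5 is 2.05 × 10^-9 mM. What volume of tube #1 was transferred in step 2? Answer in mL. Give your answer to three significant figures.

0.0850 mL

Step 1: 130 μL brought to 17.4 mL → factor 17400/130 = 133.85
Step 2: v brought to 10.9 mL → factor = 10.9 mL/v
Step 3: 0.38 mL + 23.8 mL = 24.18 mL total → factor 24.18/0.38 = 63.632
Step 4: 0.3 mL + 0.6 mL = 0.9 mL total → factor 0.9/0.3 = 3
Step 5: 45 μL + 10 mL = 10045 μL total → factor 10045/45 = 223.22
Product of known-step factors = 5.7034 × 10^6
Overall factor = 1.50 mM / (2.05 × 10^-9 mM) = 7.3171 × 10^8
Step-2 factor = 7.3171 × 10^8 / 5.7034 × 10^6 = 128.29
v = 10.9 mL / 128.29 = 0.0850 mL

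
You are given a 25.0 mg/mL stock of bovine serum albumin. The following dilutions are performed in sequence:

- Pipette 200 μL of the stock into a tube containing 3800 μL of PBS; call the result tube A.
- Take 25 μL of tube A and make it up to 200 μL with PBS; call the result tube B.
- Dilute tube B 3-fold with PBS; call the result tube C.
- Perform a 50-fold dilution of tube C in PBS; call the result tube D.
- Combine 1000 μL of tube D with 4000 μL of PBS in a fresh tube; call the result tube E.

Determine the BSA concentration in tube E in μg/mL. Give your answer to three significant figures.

Step 1: 200 μL + 3800 μL = 4000 μL total → factor 4000/200 = 20
Step 2: 25 μL brought to 200 μL → factor 200/25 = 8
Step 3: 3-fold → factor 3
Step 4: 50-fold → factor 50
Step 5: 1000 μL + 4000 μL = 5000 μL total → factor 5000/1000 = 5
Overall dilution factor = 20 × 8 × 3 × 50 × 5 = 1.2 × 10^5
Final = 25.0 mg/mL / 1.2 × 10^5 = 0.0002083 mg/mL = 0.208 μg/mL

0.208 μg/mL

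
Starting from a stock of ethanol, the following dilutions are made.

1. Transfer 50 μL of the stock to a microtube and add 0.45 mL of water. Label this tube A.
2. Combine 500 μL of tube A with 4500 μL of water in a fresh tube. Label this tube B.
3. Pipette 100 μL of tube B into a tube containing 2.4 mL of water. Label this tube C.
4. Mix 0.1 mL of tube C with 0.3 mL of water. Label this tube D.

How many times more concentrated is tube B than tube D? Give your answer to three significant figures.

100

Step 1: 50 μL + 0.45 mL = 500 μL total → factor 500/50 = 10
Step 2: 500 μL + 4500 μL = 5000 μL total → factor 5000/500 = 10
Step 3: 100 μL + 2.4 mL = 2500 μL total → factor 2500/100 = 25
Step 4: 0.1 mL + 0.3 mL = 0.4 mL total → factor 0.4/0.1 = 4
Dilution factor to tube B = 100; to tube D = 10000
[tube B]/[tube D] = (factor to tube D)/(factor to tube B) = 10000/100 = 100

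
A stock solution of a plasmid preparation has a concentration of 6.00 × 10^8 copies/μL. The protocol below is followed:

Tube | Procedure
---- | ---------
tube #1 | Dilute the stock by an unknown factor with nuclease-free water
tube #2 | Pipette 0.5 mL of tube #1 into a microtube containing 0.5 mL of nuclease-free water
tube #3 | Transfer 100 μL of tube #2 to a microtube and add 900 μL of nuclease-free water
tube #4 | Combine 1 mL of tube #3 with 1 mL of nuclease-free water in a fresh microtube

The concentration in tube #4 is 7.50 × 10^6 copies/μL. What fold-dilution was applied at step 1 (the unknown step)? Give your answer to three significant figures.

Step 1: unknown factor x
Step 2: 0.5 mL + 0.5 mL = 1 mL total → factor 1/0.5 = 2
Step 3: 100 μL + 900 μL = 1000 μL total → factor 1000/100 = 10
Step 4: 1 mL + 1 mL = 2 mL total → factor 2/1 = 2
Product of known-step factors = 40
Overall factor = 6.00 × 10^8 copies/μL / (7.50 × 10^6 copies/μL) = 80
x = 80 / 40 = 2.00

2.00-fold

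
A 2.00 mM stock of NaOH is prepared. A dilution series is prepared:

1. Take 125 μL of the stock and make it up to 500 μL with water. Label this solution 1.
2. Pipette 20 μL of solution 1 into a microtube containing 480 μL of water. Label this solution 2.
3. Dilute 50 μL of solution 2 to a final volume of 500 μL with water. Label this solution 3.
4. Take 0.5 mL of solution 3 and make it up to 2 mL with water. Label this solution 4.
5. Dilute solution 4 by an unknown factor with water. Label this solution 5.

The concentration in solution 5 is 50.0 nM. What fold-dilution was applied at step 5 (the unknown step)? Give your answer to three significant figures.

10.0-fold

Step 1: 125 μL brought to 500 μL → factor 500/125 = 4
Step 2: 20 μL + 480 μL = 500 μL total → factor 500/20 = 25
Step 3: 50 μL brought to 500 μL → factor 500/50 = 10
Step 4: 0.5 mL brought to 2 mL → factor 2/0.5 = 4
Step 5: unknown factor x
Product of known-step factors = 4000
Overall factor = 2.00 mM / (50.0 nM) = 40000
x = 40000 / 4000 = 10.0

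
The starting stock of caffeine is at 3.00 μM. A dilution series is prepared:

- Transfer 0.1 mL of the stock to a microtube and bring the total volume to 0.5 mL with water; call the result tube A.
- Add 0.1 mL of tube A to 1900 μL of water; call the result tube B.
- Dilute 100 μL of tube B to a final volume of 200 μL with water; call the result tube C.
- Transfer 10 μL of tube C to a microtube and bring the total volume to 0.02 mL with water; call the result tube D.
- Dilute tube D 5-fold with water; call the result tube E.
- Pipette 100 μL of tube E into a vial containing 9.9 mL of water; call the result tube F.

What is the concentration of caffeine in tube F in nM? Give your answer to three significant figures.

Step 1: 0.1 mL brought to 0.5 mL → factor 0.5/0.1 = 5
Step 2: 0.1 mL + 1900 μL = 2 mL total → factor 2/0.1 = 20
Step 3: 100 μL brought to 200 μL → factor 200/100 = 2
Step 4: 10 μL brought to 0.02 mL → factor 20/10 = 2
Step 5: 5-fold → factor 5
Step 6: 100 μL + 9.9 mL = 10000 μL total → factor 10000/100 = 100
Overall dilution factor = 5 × 20 × 2 × 2 × 5 × 100 = 2 × 10^5
Final = 3.00 μM / 2 × 10^5 = 1.500 × 10^-5 μM = 0.0150 nM

0.0150 nM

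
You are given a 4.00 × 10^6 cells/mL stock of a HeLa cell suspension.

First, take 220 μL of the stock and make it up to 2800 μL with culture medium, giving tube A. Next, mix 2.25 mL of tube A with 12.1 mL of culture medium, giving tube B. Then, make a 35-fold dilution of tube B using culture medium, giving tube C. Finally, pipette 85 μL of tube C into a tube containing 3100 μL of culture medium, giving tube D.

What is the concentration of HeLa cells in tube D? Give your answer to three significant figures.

Step 1: 220 μL brought to 2800 μL → factor 2800/220 = 12.727
Step 2: 2.25 mL + 12.1 mL = 14.35 mL total → factor 14.35/2.25 = 6.3778
Step 3: 35-fold → factor 35
Step 4: 85 μL + 3100 μL = 3185 μL total → factor 3185/85 = 37.471
Overall dilution factor = 12.727 × 6.3778 × 35 × 37.471 = 1.0645 × 10^5
Final = 4.00 × 10^6 cells/mL / 1.0645 × 10^5 = 37.6 cells/mL

37.6 cells/mL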